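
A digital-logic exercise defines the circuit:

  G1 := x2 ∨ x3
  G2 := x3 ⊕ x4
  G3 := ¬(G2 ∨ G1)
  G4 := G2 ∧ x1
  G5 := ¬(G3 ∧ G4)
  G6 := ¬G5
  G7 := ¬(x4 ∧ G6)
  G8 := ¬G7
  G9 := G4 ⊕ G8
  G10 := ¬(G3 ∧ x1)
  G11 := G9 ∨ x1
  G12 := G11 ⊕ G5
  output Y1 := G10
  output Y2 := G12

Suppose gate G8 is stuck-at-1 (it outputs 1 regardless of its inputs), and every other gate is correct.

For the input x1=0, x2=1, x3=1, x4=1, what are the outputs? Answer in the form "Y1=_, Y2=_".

Propagate with G8 forced: G1=1, G2=0, G3=0, G4=0, G5=1, G6=0, G7=1, G8=1 [stuck-at-1], G9=1, G10=1, G11=1, G12=0.
So the outputs are Y1=1, Y2=0. (Without the fault they would be Y1=1, Y2=1.)

Y1=1, Y2=0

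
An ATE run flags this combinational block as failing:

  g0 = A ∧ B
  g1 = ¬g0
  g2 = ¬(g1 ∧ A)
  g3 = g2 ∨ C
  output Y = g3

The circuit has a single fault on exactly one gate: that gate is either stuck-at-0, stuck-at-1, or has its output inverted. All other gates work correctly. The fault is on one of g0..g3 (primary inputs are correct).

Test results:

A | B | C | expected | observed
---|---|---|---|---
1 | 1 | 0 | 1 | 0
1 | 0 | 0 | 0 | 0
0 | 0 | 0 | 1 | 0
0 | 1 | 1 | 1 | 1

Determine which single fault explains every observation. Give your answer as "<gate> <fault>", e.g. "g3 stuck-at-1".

Fault-free values for test 1 (A=1, B=1, C=0): g0=1, g1=0, g2=1, g3=1, giving Y=1. Observed 0.
Test 1: faults giving observed 0 are {g0 stuck-at-0, g0 inverted output, g1 stuck-at-1, g1 inverted output, g2 stuck-at-0, g2 inverted output, g3 stuck-at-0, g3 inverted output}.
Test 2 (A=1, B=0, C=0): fault-free g0=0, g1=1, g2=0, g3=0 → 0; observed 0. Eliminates g0 inverted output, g1 inverted output, g2 inverted output, g3 inverted output.
Test 3 (A=0, B=0, C=0): fault-free g0=0, g1=1, g2=1, g3=1 → 1; observed 0. Eliminates g0 stuck-at-0, g1 stuck-at-1.
Test 4 (A=0, B=1, C=1): fault-free g0=0, g1=1, g2=1, g3=1 → 1; observed 1. Eliminates g3 stuck-at-0.
Only g2 stuck-at-0 is consistent with every test.

g2 stuck-at-0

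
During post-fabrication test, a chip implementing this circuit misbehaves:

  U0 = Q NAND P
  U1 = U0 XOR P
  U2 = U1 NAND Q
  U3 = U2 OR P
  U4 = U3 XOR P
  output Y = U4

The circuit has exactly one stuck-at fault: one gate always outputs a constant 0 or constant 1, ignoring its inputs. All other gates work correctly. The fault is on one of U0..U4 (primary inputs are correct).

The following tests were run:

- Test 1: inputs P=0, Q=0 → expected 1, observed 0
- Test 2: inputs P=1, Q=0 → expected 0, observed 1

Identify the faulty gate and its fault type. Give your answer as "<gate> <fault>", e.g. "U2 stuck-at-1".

Fault-free values for test 1 (P=0, Q=0): U0=1, U1=1, U2=1, U3=1, U4=1, giving Y=1. Observed 0.
Test 1: faults giving observed 0 are {U2 stuck-at-0, U3 stuck-at-0, U4 stuck-at-0}.
Test 2 (P=1, Q=0): fault-free U0=1, U1=0, U2=1, U3=1, U4=0 → 0; observed 1. Eliminates U2 stuck-at-0, U4 stuck-at-0.
Only U3 stuck-at-0 is consistent with every test.

U3 stuck-at-0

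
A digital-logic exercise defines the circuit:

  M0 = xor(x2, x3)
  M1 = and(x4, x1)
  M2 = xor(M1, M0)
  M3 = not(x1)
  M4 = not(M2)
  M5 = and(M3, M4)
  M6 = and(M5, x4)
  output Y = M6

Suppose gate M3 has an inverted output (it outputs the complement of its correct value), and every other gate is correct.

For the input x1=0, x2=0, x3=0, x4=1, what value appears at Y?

0

Propagate with M3 forced: M0=0, M1=0, M2=0, M3=0 [inverted output], M4=1, M5=0, M6=0.
So Y = 0. (Without the fault it would be 1.)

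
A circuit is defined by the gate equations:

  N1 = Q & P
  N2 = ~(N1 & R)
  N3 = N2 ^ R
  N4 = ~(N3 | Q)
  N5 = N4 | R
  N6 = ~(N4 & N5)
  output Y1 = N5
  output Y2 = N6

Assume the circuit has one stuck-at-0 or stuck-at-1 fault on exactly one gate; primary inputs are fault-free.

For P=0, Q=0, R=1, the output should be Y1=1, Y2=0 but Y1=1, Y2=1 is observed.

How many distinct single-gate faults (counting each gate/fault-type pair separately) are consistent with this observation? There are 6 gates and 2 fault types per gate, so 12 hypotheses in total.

5

Fault-free: N1=0, N2=1, N3=0, N4=1, N5=1, N6=0 → Y1=1, Y2=0. Observed Y1=1, Y2=1.
  N1 stuck-at-0: output Y1=1, Y2=0 ✗
  N1 stuck-at-1: output Y1=1, Y2=1 ✓
  N2 stuck-at-0: output Y1=1, Y2=1 ✓
  N2 stuck-at-1: output Y1=1, Y2=0 ✗
  N3 stuck-at-0: output Y1=1, Y2=0 ✗
  N3 stuck-at-1: output Y1=1, Y2=1 ✓
  N4 stuck-at-0: output Y1=1, Y2=1 ✓
  N4 stuck-at-1: output Y1=1, Y2=0 ✗
  N5 stuck-at-0: output Y1=0, Y2=1 ✗
  N5 stuck-at-1: output Y1=1, Y2=0 ✗
  N6 stuck-at-0: output Y1=1, Y2=0 ✗
  N6 stuck-at-1: output Y1=1, Y2=1 ✓
Consistent faults: {N1 stuck-at-1, N2 stuck-at-0, N3 stuck-at-1, N4 stuck-at-0, N6 stuck-at-1} — 5 in all.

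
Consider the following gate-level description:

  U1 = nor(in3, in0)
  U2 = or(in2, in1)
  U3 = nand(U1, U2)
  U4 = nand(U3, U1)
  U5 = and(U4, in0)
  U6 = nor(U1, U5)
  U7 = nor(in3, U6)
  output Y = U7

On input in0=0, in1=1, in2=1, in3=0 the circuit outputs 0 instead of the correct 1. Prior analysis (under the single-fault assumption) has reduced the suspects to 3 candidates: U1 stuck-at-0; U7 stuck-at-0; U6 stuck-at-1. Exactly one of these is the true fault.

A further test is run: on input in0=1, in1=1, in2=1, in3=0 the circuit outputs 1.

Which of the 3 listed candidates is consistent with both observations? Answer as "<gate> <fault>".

U1 stuck-at-0

Evaluate each candidate on input in0=1, in1=1, in2=1, in3=0:
  U1 stuck-at-0: U1=0 [stuck-at-0], U2=1, U3=1, U4=1, U5=1, U6=0, U7=1 → 1 — matches
  U7 stuck-at-0: U1=0, U2=1, U3=1, U4=1, U5=1, U6=0, U7=0 [stuck-at-0] → 0 — eliminated
  U6 stuck-at-1: U1=0, U2=1, U3=1, U4=1, U5=1, U6=1 [stuck-at-1], U7=0 → 0 — eliminated
Only U1 stuck-at-0 reproduces the observed 1.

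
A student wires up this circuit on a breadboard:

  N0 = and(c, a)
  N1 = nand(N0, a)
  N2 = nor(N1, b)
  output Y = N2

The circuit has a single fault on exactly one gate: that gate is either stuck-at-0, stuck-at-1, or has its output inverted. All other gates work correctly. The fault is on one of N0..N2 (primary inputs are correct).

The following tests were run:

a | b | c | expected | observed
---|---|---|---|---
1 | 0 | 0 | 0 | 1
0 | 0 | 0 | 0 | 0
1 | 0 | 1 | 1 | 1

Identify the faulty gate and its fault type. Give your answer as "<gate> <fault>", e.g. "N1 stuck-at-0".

Fault-free values for test 1 (a=1, b=0, c=0): N0=0, N1=1, N2=0, giving Y=0. Observed 1.
Test 1: faults giving observed 1 are {N0 stuck-at-1, N0 inverted output, N1 stuck-at-0, N1 inverted output, N2 stuck-at-1, N2 inverted output}.
Test 2 (a=0, b=0, c=0): fault-free N0=0, N1=1, N2=0 → 0; observed 0. Eliminates N1 stuck-at-0, N1 inverted output, N2 stuck-at-1, N2 inverted output.
Test 3 (a=1, b=0, c=1): fault-free N0=1, N1=0, N2=1 → 1; observed 1. Eliminates N0 inverted output.
Only N0 stuck-at-1 is consistent with every test.

N0 stuck-at-1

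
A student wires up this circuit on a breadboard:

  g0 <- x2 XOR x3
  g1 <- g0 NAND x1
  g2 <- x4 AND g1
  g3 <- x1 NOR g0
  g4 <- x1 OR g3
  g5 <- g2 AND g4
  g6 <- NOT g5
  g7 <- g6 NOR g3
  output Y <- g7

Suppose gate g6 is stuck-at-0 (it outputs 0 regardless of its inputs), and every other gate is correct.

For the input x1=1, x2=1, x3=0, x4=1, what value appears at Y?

1

Propagate with g6 forced: g0=1, g1=0, g2=0, g3=0, g4=1, g5=0, g6=0 [stuck-at-0], g7=1.
So Y = 1. (Without the fault it would be 0.)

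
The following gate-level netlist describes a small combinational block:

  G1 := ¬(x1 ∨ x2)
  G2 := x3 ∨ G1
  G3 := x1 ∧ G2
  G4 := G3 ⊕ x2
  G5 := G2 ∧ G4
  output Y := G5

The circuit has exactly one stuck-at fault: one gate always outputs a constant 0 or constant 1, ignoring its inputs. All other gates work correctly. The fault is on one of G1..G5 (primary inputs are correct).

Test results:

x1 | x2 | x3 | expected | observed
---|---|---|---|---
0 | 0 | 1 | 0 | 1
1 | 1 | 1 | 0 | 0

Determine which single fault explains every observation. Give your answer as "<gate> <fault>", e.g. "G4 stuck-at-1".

G3 stuck-at-1

Fault-free values for test 1 (x1=0, x2=0, x3=1): G1=1, G2=1, G3=0, G4=0, G5=0, giving Y=0. Observed 1.
Test 1: faults giving observed 1 are {G3 stuck-at-1, G4 stuck-at-1, G5 stuck-at-1}.
Test 2 (x1=1, x2=1, x3=1): fault-free G1=0, G2=1, G3=1, G4=0, G5=0 → 0; observed 0. Eliminates G4 stuck-at-1, G5 stuck-at-1.
Only G3 stuck-at-1 is consistent with every test.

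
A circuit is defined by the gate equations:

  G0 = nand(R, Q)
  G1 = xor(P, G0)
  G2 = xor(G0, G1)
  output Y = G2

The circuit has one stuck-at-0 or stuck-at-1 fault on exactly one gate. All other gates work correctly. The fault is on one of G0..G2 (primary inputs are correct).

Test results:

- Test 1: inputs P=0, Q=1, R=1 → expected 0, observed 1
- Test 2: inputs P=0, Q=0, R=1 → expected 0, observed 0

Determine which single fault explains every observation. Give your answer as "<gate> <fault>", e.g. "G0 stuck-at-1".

G1 stuck-at-1

Fault-free values for test 1 (P=0, Q=1, R=1): G0=0, G1=0, G2=0, giving Y=0. Observed 1.
Test 1: faults giving observed 1 are {G1 stuck-at-1, G2 stuck-at-1}.
Test 2 (P=0, Q=0, R=1): fault-free G0=1, G1=1, G2=0 → 0; observed 0. Eliminates G2 stuck-at-1.
Only G1 stuck-at-1 is consistent with every test.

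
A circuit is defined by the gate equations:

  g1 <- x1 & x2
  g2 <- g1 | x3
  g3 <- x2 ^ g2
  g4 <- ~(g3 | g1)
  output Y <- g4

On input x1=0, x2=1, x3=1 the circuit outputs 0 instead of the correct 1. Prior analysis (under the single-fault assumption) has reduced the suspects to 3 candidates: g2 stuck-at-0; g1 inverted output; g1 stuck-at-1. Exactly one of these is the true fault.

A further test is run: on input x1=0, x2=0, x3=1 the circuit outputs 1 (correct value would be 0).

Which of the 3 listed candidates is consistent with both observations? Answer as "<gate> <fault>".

g2 stuck-at-0

Evaluate each candidate on input x1=0, x2=0, x3=1:
  g2 stuck-at-0: g1=0, g2=0 [stuck-at-0], g3=0, g4=1 → 1 — matches
  g1 inverted output: g1=1 [inverted output], g2=1, g3=1, g4=0 → 0 — eliminated
  g1 stuck-at-1: g1=1 [stuck-at-1], g2=1, g3=1, g4=0 → 0 — eliminated
Only g2 stuck-at-0 reproduces the observed 1.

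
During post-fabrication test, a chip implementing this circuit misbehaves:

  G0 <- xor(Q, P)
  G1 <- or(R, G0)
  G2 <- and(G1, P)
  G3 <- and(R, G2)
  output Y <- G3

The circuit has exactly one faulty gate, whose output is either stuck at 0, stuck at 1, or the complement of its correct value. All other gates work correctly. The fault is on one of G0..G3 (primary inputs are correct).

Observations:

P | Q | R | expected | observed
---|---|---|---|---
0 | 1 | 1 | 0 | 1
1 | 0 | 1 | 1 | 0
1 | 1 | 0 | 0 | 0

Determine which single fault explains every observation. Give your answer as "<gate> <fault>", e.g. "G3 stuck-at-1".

Fault-free values for test 1 (P=0, Q=1, R=1): G0=1, G1=1, G2=0, G3=0, giving Y=0. Observed 1.
Test 1: faults giving observed 1 are {G2 stuck-at-1, G2 inverted output, G3 stuck-at-1, G3 inverted output}.
Test 2 (P=1, Q=0, R=1): fault-free G0=1, G1=1, G2=1, G3=1 → 1; observed 0. Eliminates G2 stuck-at-1, G3 stuck-at-1.
Test 3 (P=1, Q=1, R=0): fault-free G0=0, G1=0, G2=0, G3=0 → 0; observed 0. Eliminates G3 inverted output.
Only G2 inverted output is consistent with every test.

G2 inverted output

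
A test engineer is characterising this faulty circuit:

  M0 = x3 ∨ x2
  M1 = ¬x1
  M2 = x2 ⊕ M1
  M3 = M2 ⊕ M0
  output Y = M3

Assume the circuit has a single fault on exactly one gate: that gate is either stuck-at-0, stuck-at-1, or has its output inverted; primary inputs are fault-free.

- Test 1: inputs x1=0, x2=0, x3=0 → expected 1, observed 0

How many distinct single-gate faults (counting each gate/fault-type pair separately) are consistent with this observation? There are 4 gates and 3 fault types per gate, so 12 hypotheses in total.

Fault-free: M0=0, M1=1, M2=1, M3=1 → 1. Observed 0.
  M0 stuck-at-0: output 1 ✗
  M0 stuck-at-1: output 0 ✓
  M0 inverted output: output 0 ✓
  M1 stuck-at-0: output 0 ✓
  M1 stuck-at-1: output 1 ✗
  M1 inverted output: output 0 ✓
  M2 stuck-at-0: output 0 ✓
  M2 stuck-at-1: output 1 ✗
  M2 inverted output: output 0 ✓
  M3 stuck-at-0: output 0 ✓
  M3 stuck-at-1: output 1 ✗
  M3 inverted output: output 0 ✓
Consistent faults: {M0 stuck-at-1, M0 inverted output, M1 stuck-at-0, M1 inverted output, M2 stuck-at-0, M2 inverted output, M3 stuck-at-0, M3 inverted output} — 8 in all.

8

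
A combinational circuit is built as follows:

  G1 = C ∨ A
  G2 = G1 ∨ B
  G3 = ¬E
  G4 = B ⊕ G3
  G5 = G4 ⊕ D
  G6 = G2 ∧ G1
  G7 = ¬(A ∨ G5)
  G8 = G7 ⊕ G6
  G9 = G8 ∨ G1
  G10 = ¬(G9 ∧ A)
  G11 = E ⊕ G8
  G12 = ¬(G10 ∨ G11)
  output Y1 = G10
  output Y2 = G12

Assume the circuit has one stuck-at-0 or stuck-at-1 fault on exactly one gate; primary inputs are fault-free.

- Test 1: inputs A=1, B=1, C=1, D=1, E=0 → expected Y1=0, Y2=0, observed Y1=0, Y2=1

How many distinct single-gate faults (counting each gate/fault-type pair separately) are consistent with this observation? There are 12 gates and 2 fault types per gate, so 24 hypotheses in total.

Fault-free: G1=1, G2=1, G3=1, G4=0, G5=1, G6=1, G7=0, G8=1, G9=1, G10=0, G11=1, G12=0 → Y1=0, Y2=0. Observed Y1=0, Y2=1.
  G1: none of the 2 fault types match ✗
  G2: stuck-at-0 ✓; others ✗
  G3: none of the 2 fault types match ✗
  G4: none of the 2 fault types match ✗
  G5: none of the 2 fault types match ✗
  G6: stuck-at-0 ✓; others ✗
  G7: stuck-at-1 ✓; others ✗
  G8: stuck-at-0 ✓; others ✗
  G9: none of the 2 fault types match ✗
  G10: none of the 2 fault types match ✗
  G11: stuck-at-0 ✓; others ✗
  G12: stuck-at-1 ✓; others ✗
Consistent faults: {G2 stuck-at-0, G6 stuck-at-0, G7 stuck-at-1, G8 stuck-at-0, G11 stuck-at-0, G12 stuck-at-1} — 6 in all.

6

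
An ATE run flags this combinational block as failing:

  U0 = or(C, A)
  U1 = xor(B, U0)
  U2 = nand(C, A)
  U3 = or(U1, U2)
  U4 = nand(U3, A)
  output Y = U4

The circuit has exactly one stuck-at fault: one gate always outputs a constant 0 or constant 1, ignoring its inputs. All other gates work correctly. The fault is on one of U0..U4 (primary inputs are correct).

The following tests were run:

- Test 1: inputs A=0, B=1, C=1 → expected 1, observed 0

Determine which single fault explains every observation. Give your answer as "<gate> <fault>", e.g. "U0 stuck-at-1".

U4 stuck-at-0

Fault-free values for test 1 (A=0, B=1, C=1): U0=1, U1=0, U2=1, U3=1, U4=1, giving Y=1. Observed 0.
Test 1: faults giving observed 0 are {U4 stuck-at-0}.
Only U4 stuck-at-0 is consistent with every test.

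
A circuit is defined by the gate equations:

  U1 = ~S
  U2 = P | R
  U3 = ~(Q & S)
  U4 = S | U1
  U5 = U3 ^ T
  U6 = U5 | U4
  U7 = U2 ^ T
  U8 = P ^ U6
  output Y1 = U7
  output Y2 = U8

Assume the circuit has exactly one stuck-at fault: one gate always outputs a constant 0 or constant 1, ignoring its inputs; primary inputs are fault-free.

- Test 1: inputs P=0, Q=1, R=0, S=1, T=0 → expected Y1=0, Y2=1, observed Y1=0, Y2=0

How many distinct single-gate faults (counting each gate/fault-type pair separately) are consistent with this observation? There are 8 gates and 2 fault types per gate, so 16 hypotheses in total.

3

Fault-free: U1=0, U2=0, U3=0, U4=1, U5=0, U6=1, U7=0, U8=1 → Y1=0, Y2=1. Observed Y1=0, Y2=0.
  U1: none of the 2 fault types match ✗
  U2: none of the 2 fault types match ✗
  U3: none of the 2 fault types match ✗
  U4: stuck-at-0 ✓; others ✗
  U5: none of the 2 fault types match ✗
  U6: stuck-at-0 ✓; others ✗
  U7: none of the 2 fault types match ✗
  U8: stuck-at-0 ✓; others ✗
Consistent faults: {U4 stuck-at-0, U6 stuck-at-0, U8 stuck-at-0} — 3 in all.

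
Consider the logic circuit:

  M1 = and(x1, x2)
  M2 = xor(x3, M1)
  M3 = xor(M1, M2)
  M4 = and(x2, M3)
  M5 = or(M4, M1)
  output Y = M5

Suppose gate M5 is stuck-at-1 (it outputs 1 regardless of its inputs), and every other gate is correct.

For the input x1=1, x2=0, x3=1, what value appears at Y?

1

Propagate with M5 forced: M1=0, M2=1, M3=1, M4=0, M5=1 [stuck-at-1].
So Y = 1. (Without the fault it would be 0.)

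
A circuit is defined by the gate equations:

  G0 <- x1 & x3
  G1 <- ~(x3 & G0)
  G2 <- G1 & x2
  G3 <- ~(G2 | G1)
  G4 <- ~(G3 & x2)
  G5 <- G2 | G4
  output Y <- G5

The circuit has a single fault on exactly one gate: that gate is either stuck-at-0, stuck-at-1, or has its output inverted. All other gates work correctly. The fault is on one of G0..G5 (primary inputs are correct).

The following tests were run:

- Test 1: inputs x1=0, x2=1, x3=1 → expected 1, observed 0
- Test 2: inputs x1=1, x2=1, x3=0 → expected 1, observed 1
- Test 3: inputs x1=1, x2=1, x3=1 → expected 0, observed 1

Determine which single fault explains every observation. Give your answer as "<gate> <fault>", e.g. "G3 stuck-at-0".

Fault-free values for test 1 (x1=0, x2=1, x3=1): G0=0, G1=1, G2=1, G3=0, G4=1, G5=1, giving Y=1. Observed 0.
Test 1: faults giving observed 0 are {G0 stuck-at-1, G0 inverted output, G1 stuck-at-0, G1 inverted output, G5 stuck-at-0, G5 inverted output}.
Test 2 (x1=1, x2=1, x3=0): fault-free G0=0, G1=1, G2=1, G3=0, G4=1, G5=1 → 1; observed 1. Eliminates G1 stuck-at-0, G1 inverted output, G5 stuck-at-0, G5 inverted output.
Test 3 (x1=1, x2=1, x3=1): fault-free G0=1, G1=0, G2=0, G3=1, G4=0, G5=0 → 0; observed 1. Eliminates G0 stuck-at-1.
Only G0 inverted output is consistent with every test.

G0 inverted output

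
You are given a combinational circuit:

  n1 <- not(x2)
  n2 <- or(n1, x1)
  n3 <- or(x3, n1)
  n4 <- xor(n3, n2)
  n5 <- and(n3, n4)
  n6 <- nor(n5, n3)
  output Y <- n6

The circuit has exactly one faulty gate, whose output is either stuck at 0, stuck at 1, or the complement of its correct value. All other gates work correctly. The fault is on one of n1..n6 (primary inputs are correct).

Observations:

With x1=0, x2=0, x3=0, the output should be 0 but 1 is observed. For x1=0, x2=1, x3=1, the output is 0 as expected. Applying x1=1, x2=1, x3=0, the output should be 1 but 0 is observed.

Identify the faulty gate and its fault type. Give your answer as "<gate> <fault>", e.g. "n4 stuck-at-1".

n1 inverted output

Fault-free values for test 1 (x1=0, x2=0, x3=0): n1=1, n2=1, n3=1, n4=0, n5=0, n6=0, giving Y=0. Observed 1.
Test 1: faults giving observed 1 are {n1 stuck-at-0, n1 inverted output, n3 stuck-at-0, n3 inverted output, n6 stuck-at-1, n6 inverted output}.
Test 2 (x1=0, x2=1, x3=1): fault-free n1=0, n2=0, n3=1, n4=1, n5=1, n6=0 → 0; observed 0. Eliminates n3 stuck-at-0, n3 inverted output, n6 stuck-at-1, n6 inverted output.
Test 3 (x1=1, x2=1, x3=0): fault-free n1=0, n2=1, n3=0, n4=1, n5=0, n6=1 → 1; observed 0. Eliminates n1 stuck-at-0.
Only n1 inverted output is consistent with every test.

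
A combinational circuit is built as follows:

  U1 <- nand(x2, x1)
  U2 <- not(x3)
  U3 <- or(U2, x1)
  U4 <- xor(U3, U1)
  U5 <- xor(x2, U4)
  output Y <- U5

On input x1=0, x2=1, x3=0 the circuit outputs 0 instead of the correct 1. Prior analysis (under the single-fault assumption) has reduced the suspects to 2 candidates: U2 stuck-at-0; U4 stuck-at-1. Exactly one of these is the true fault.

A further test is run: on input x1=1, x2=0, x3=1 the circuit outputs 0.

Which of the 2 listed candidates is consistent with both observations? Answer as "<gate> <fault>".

Evaluate each candidate on input x1=1, x2=0, x3=1:
  U2 stuck-at-0: U1=1, U2=0 [stuck-at-0], U3=1, U4=0, U5=0 → 0 — matches
  U4 stuck-at-1: U1=1, U2=0, U3=1, U4=1 [stuck-at-1], U5=1 → 1 — eliminated
Only U2 stuck-at-0 reproduces the observed 0.

U2 stuck-at-0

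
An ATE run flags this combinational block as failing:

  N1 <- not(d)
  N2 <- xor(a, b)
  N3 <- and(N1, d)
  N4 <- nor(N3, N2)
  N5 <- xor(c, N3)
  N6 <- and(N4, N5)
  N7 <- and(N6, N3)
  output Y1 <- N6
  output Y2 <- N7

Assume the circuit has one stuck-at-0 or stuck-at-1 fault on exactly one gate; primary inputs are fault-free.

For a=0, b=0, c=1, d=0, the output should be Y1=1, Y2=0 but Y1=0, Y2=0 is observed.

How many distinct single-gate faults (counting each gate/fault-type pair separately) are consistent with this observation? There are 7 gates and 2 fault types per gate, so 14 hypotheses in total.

Fault-free: N1=1, N2=0, N3=0, N4=1, N5=1, N6=1, N7=0 → Y1=1, Y2=0. Observed Y1=0, Y2=0.
  N1 stuck-at-0: output Y1=1, Y2=0 ✗
  N1 stuck-at-1: output Y1=1, Y2=0 ✗
  N2 stuck-at-0: output Y1=1, Y2=0 ✗
  N2 stuck-at-1: output Y1=0, Y2=0 ✓
  N3 stuck-at-0: output Y1=1, Y2=0 ✗
  N3 stuck-at-1: output Y1=0, Y2=0 ✓
  N4 stuck-at-0: output Y1=0, Y2=0 ✓
  N4 stuck-at-1: output Y1=1, Y2=0 ✗
  N5 stuck-at-0: output Y1=0, Y2=0 ✓
  N5 stuck-at-1: output Y1=1, Y2=0 ✗
  N6 stuck-at-0: output Y1=0, Y2=0 ✓
  N6 stuck-at-1: output Y1=1, Y2=0 ✗
  N7 stuck-at-0: output Y1=1, Y2=0 ✗
  N7 stuck-at-1: output Y1=1, Y2=1 ✗
Consistent faults: {N2 stuck-at-1, N3 stuck-at-1, N4 stuck-at-0, N5 stuck-at-0, N6 stuck-at-0} — 5 in all.

5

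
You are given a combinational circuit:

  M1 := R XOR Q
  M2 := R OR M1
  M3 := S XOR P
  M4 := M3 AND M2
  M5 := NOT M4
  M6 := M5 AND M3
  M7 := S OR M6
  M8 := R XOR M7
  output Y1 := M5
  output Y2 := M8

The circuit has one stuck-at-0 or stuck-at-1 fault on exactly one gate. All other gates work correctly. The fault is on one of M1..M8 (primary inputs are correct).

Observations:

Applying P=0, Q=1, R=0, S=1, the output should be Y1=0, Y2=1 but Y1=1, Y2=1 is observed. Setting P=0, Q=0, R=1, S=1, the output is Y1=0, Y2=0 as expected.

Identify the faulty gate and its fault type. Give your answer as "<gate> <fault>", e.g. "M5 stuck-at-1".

M1 stuck-at-0

Fault-free values for test 1 (P=0, Q=1, R=0, S=1): M1=1, M2=1, M3=1, M4=1, M5=0, M6=0, M7=1, M8=1, giving Y1=0, Y2=1. Observed Y1=1, Y2=1.
Test 1: faults giving observed Y1=1, Y2=1 are {M1 stuck-at-0, M2 stuck-at-0, M3 stuck-at-0, M4 stuck-at-0, M5 stuck-at-1}.
Test 2 (P=0, Q=0, R=1, S=1): fault-free M1=1, M2=1, M3=1, M4=1, M5=0, M6=0, M7=1, M8=0 → Y1=0, Y2=0; observed Y1=0, Y2=0. Eliminates M2 stuck-at-0, M3 stuck-at-0, M4 stuck-at-0, M5 stuck-at-1.
Only M1 stuck-at-0 is consistent with every test.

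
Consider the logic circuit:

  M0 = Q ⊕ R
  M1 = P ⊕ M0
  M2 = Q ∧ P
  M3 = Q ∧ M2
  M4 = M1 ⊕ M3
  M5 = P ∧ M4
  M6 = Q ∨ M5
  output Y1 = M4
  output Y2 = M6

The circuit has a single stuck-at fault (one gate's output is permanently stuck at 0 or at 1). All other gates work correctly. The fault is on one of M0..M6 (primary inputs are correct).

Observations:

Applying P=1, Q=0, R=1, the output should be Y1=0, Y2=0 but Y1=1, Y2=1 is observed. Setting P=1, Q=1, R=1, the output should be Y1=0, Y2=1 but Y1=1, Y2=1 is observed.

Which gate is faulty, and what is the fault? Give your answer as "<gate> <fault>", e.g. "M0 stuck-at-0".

M4 stuck-at-1

Fault-free values for test 1 (P=1, Q=0, R=1): M0=1, M1=0, M2=0, M3=0, M4=0, M5=0, M6=0, giving Y1=0, Y2=0. Observed Y1=1, Y2=1.
Test 1: faults giving observed Y1=1, Y2=1 are {M0 stuck-at-0, M1 stuck-at-1, M3 stuck-at-1, M4 stuck-at-1}.
Test 2 (P=1, Q=1, R=1): fault-free M0=0, M1=1, M2=1, M3=1, M4=0, M5=0, M6=1 → Y1=0, Y2=1; observed Y1=1, Y2=1. Eliminates M0 stuck-at-0, M1 stuck-at-1, M3 stuck-at-1.
Only M4 stuck-at-1 is consistent with every test.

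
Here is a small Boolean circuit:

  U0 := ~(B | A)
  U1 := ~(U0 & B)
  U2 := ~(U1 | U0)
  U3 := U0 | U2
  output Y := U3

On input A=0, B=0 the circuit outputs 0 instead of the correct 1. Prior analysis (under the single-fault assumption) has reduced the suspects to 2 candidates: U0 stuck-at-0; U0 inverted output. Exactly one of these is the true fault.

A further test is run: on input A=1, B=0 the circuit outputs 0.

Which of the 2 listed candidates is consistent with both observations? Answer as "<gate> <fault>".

Evaluate each candidate on input A=1, B=0:
  U0 stuck-at-0: U0=0 [stuck-at-0], U1=1, U2=0, U3=0 → 0 — matches
  U0 inverted output: U0=1 [inverted output], U1=1, U2=0, U3=1 → 1 — eliminated
Only U0 stuck-at-0 reproduces the observed 0.

U0 stuck-at-0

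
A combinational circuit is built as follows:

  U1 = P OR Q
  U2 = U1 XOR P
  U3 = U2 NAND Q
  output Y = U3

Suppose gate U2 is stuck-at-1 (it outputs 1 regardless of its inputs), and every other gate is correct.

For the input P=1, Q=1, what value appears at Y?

0

Propagate with U2 forced: U1=1, U2=1 [stuck-at-1], U3=0.
So Y = 0. (Without the fault it would be 1.)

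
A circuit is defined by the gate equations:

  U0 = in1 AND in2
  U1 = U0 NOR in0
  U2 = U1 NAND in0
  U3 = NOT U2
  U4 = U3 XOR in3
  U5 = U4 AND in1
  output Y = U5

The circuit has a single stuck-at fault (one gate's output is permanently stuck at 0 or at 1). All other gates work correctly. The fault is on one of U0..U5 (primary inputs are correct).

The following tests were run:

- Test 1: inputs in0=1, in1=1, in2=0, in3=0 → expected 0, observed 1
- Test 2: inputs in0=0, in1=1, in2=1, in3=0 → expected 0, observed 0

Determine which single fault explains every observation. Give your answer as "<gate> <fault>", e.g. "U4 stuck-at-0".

Fault-free values for test 1 (in0=1, in1=1, in2=0, in3=0): U0=0, U1=0, U2=1, U3=0, U4=0, U5=0, giving Y=0. Observed 1.
Test 1: faults giving observed 1 are {U1 stuck-at-1, U2 stuck-at-0, U3 stuck-at-1, U4 stuck-at-1, U5 stuck-at-1}.
Test 2 (in0=0, in1=1, in2=1, in3=0): fault-free U0=1, U1=0, U2=1, U3=0, U4=0, U5=0 → 0; observed 0. Eliminates U2 stuck-at-0, U3 stuck-at-1, U4 stuck-at-1, U5 stuck-at-1.
Only U1 stuck-at-1 is consistent with every test.

U1 stuck-at-1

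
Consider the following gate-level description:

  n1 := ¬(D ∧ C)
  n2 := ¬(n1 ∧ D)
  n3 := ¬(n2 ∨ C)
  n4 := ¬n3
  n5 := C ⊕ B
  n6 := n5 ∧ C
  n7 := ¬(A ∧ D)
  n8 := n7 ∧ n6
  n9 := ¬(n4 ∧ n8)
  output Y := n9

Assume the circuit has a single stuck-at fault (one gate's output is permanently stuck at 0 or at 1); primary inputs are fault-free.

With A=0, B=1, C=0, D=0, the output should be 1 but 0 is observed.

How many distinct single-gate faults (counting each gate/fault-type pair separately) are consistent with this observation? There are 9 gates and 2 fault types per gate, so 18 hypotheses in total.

3

Fault-free: n1=1, n2=1, n3=0, n4=1, n5=1, n6=0, n7=1, n8=0, n9=1 → 1. Observed 0.
  n1: none of the 2 fault types match ✗
  n2: none of the 2 fault types match ✗
  n3: none of the 2 fault types match ✗
  n4: none of the 2 fault types match ✗
  n5: none of the 2 fault types match ✗
  n6: stuck-at-1 ✓; others ✗
  n7: none of the 2 fault types match ✗
  n8: stuck-at-1 ✓; others ✗
  n9: stuck-at-0 ✓; others ✗
Consistent faults: {n6 stuck-at-1, n8 stuck-at-1, n9 stuck-at-0} — 3 in all.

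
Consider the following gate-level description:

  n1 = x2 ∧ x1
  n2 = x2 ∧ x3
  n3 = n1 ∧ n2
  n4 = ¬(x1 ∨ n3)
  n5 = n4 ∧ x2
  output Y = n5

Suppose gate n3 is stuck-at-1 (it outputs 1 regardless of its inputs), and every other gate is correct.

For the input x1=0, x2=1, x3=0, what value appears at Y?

0

Propagate with n3 forced: n1=0, n2=0, n3=1 [stuck-at-1], n4=0, n5=0.
So Y = 0. (Without the fault it would be 1.)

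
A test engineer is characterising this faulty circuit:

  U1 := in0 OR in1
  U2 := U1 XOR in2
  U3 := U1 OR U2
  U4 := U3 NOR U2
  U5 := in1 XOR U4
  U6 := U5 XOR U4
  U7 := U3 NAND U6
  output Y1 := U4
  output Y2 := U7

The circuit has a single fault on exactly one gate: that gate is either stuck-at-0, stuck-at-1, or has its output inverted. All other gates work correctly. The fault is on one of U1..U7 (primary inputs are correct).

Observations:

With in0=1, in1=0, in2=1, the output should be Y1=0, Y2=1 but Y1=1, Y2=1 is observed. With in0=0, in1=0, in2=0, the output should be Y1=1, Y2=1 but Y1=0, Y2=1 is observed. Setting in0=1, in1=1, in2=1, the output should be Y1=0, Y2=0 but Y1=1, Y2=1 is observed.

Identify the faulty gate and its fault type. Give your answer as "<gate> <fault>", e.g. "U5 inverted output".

U3 inverted output

Fault-free values for test 1 (in0=1, in1=0, in2=1): U1=1, U2=0, U3=1, U4=0, U5=0, U6=0, U7=1, giving Y1=0, Y2=1. Observed Y1=1, Y2=1.
Test 1: faults giving observed Y1=1, Y2=1 are {U3 stuck-at-0, U3 inverted output, U4 stuck-at-1, U4 inverted output}.
Test 2 (in0=0, in1=0, in2=0): fault-free U1=0, U2=0, U3=0, U4=1, U5=1, U6=0, U7=1 → Y1=1, Y2=1; observed Y1=0, Y2=1. Eliminates U3 stuck-at-0, U4 stuck-at-1.
Test 3 (in0=1, in1=1, in2=1): fault-free U1=1, U2=0, U3=1, U4=0, U5=1, U6=1, U7=0 → Y1=0, Y2=0; observed Y1=1, Y2=1. Eliminates U4 inverted output.
Only U3 inverted output is consistent with every test.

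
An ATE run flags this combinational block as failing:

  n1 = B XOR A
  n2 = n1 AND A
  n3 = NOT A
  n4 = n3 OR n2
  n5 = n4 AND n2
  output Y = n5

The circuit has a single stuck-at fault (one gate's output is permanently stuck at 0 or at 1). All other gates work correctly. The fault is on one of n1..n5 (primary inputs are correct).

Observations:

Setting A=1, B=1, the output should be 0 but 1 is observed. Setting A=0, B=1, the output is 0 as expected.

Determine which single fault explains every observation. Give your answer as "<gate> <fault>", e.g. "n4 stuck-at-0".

n1 stuck-at-1

Fault-free values for test 1 (A=1, B=1): n1=0, n2=0, n3=0, n4=0, n5=0, giving Y=0. Observed 1.
Test 1: faults giving observed 1 are {n1 stuck-at-1, n2 stuck-at-1, n5 stuck-at-1}.
Test 2 (A=0, B=1): fault-free n1=1, n2=0, n3=1, n4=1, n5=0 → 0; observed 0. Eliminates n2 stuck-at-1, n5 stuck-at-1.
Only n1 stuck-at-1 is consistent with every test.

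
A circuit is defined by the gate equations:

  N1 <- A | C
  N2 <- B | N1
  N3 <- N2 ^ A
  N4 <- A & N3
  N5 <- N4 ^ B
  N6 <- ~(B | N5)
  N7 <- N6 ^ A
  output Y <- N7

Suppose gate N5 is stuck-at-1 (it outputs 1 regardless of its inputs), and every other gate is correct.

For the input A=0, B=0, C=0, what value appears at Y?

Propagate with N5 forced: N1=0, N2=0, N3=0, N4=0, N5=1 [stuck-at-1], N6=0, N7=0.
So Y = 0. (Without the fault it would be 1.)

0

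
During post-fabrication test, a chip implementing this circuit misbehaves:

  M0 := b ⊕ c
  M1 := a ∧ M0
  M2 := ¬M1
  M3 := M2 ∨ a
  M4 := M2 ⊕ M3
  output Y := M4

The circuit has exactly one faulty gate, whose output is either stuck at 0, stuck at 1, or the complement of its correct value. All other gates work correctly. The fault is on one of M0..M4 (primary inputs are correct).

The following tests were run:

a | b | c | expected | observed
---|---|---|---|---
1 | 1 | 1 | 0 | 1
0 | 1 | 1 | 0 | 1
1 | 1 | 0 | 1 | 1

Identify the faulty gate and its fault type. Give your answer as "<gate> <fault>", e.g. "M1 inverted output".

Fault-free values for test 1 (a=1, b=1, c=1): M0=0, M1=0, M2=1, M3=1, M4=0, giving Y=0. Observed 1.
Test 1: faults giving observed 1 are {M0 stuck-at-1, M0 inverted output, M1 stuck-at-1, M1 inverted output, M2 stuck-at-0, M2 inverted output, M3 stuck-at-0, M3 inverted output, M4 stuck-at-1, M4 inverted output}.
Test 2 (a=0, b=1, c=1): fault-free M0=0, M1=0, M2=1, M3=1, M4=0 → 0; observed 1. Eliminates M0 stuck-at-1, M0 inverted output, M1 stuck-at-1, M1 inverted output, M2 stuck-at-0, M2 inverted output.
Test 3 (a=1, b=1, c=0): fault-free M0=1, M1=1, M2=0, M3=1, M4=1 → 1; observed 1. Eliminates M3 stuck-at-0, M3 inverted output, M4 inverted output.
Only M4 stuck-at-1 is consistent with every test.

M4 stuck-at-1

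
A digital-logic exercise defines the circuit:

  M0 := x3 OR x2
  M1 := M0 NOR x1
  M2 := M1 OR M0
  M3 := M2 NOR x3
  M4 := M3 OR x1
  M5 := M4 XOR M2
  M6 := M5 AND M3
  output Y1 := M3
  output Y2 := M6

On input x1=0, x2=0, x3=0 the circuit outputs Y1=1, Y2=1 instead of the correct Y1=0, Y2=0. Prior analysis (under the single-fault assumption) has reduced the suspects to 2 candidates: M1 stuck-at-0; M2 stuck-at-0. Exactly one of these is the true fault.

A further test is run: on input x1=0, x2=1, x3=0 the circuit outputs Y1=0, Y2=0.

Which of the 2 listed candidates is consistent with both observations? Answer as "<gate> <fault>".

Evaluate each candidate on input x1=0, x2=1, x3=0:
  M1 stuck-at-0: M0=1, M1=0 [stuck-at-0], M2=1, M3=0, M4=0, M5=1, M6=0 → Y1=0, Y2=0 — matches
  M2 stuck-at-0: M0=1, M1=0, M2=0 [stuck-at-0], M3=1, M4=1, M5=1, M6=1 → Y1=1, Y2=1 — eliminated
Only M1 stuck-at-0 reproduces the observed Y1=0, Y2=0.

M1 stuck-at-0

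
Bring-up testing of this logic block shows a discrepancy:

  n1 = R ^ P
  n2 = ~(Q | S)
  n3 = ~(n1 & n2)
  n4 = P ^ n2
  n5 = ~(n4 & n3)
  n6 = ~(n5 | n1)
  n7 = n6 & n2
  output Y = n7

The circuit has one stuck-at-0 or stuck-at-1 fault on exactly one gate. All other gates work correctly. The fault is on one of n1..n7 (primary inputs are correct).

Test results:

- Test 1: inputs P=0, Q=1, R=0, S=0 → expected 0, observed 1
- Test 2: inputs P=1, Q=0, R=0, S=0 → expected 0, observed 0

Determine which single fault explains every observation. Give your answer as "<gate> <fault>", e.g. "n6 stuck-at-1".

Fault-free values for test 1 (P=0, Q=1, R=0, S=0): n1=0, n2=0, n3=1, n4=0, n5=1, n6=0, n7=0, giving Y=0. Observed 1.
Test 1: faults giving observed 1 are {n2 stuck-at-1, n7 stuck-at-1}.
Test 2 (P=1, Q=0, R=0, S=0): fault-free n1=1, n2=1, n3=0, n4=0, n5=1, n6=0, n7=0 → 0; observed 0. Eliminates n7 stuck-at-1.
Only n2 stuck-at-1 is consistent with every test.

n2 stuck-at-1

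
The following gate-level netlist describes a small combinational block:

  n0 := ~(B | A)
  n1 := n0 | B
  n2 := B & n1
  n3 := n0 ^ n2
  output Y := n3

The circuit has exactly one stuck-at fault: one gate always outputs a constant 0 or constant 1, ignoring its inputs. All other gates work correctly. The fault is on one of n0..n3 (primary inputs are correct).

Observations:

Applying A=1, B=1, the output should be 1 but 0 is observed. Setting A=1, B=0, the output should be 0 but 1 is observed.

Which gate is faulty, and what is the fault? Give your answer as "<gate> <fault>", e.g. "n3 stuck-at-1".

Fault-free values for test 1 (A=1, B=1): n0=0, n1=1, n2=1, n3=1, giving Y=1. Observed 0.
Test 1: faults giving observed 0 are {n0 stuck-at-1, n1 stuck-at-0, n2 stuck-at-0, n3 stuck-at-0}.
Test 2 (A=1, B=0): fault-free n0=0, n1=0, n2=0, n3=0 → 0; observed 1. Eliminates n1 stuck-at-0, n2 stuck-at-0, n3 stuck-at-0.
Only n0 stuck-at-1 is consistent with every test.

n0 stuck-at-1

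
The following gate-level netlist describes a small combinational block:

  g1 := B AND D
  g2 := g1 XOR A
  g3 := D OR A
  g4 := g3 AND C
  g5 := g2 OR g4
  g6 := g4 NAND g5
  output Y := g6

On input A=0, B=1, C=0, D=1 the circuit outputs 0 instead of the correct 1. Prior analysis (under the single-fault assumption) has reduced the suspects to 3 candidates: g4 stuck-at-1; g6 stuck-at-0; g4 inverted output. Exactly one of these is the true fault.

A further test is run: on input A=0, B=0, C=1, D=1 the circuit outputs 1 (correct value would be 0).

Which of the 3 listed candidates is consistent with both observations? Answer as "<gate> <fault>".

g4 inverted output

Evaluate each candidate on input A=0, B=0, C=1, D=1:
  g4 stuck-at-1: g1=0, g2=0, g3=1, g4=1 [stuck-at-1], g5=1, g6=0 → 0 — eliminated
  g6 stuck-at-0: g1=0, g2=0, g3=1, g4=1, g5=1, g6=0 [stuck-at-0] → 0 — eliminated
  g4 inverted output: g1=0, g2=0, g3=1, g4=0 [inverted output], g5=0, g6=1 → 1 — matches
Only g4 inverted output reproduces the observed 1.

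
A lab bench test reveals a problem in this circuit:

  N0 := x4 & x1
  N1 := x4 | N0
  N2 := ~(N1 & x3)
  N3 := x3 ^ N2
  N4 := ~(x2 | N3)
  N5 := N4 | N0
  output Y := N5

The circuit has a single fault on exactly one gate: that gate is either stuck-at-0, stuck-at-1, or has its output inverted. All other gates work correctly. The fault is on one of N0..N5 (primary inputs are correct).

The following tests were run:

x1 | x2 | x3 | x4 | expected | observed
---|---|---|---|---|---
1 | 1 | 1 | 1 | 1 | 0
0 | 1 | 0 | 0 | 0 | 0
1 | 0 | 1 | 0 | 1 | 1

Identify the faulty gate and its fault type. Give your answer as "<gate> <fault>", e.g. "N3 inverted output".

Fault-free values for test 1 (x1=1, x2=1, x3=1, x4=1): N0=1, N1=1, N2=0, N3=1, N4=0, N5=1, giving Y=1. Observed 0.
Test 1: faults giving observed 0 are {N0 stuck-at-0, N0 inverted output, N5 stuck-at-0, N5 inverted output}.
Test 2 (x1=0, x2=1, x3=0, x4=0): fault-free N0=0, N1=0, N2=1, N3=1, N4=0, N5=0 → 0; observed 0. Eliminates N0 inverted output, N5 inverted output.
Test 3 (x1=1, x2=0, x3=1, x4=0): fault-free N0=0, N1=0, N2=1, N3=0, N4=1, N5=1 → 1; observed 1. Eliminates N5 stuck-at-0.
Only N0 stuck-at-0 is consistent with every test.

N0 stuck-at-0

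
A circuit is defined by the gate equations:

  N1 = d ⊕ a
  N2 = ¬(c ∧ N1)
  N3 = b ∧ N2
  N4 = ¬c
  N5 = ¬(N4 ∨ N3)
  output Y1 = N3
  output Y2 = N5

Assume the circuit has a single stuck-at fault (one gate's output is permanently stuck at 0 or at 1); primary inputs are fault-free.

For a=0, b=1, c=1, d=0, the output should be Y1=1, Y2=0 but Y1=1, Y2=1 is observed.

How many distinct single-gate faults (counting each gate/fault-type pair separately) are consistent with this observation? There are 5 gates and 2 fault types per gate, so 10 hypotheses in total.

1

Fault-free: N1=0, N2=1, N3=1, N4=0, N5=0 → Y1=1, Y2=0. Observed Y1=1, Y2=1.
  N1 stuck-at-0: output Y1=1, Y2=0 ✗
  N1 stuck-at-1: output Y1=0, Y2=1 ✗
  N2 stuck-at-0: output Y1=0, Y2=1 ✗
  N2 stuck-at-1: output Y1=1, Y2=0 ✗
  N3 stuck-at-0: output Y1=0, Y2=1 ✗
  N3 stuck-at-1: output Y1=1, Y2=0 ✗
  N4 stuck-at-0: output Y1=1, Y2=0 ✗
  N4 stuck-at-1: output Y1=1, Y2=0 ✗
  N5 stuck-at-0: output Y1=1, Y2=0 ✗
  N5 stuck-at-1: output Y1=1, Y2=1 ✓
Consistent faults: {N5 stuck-at-1} — 1 in all.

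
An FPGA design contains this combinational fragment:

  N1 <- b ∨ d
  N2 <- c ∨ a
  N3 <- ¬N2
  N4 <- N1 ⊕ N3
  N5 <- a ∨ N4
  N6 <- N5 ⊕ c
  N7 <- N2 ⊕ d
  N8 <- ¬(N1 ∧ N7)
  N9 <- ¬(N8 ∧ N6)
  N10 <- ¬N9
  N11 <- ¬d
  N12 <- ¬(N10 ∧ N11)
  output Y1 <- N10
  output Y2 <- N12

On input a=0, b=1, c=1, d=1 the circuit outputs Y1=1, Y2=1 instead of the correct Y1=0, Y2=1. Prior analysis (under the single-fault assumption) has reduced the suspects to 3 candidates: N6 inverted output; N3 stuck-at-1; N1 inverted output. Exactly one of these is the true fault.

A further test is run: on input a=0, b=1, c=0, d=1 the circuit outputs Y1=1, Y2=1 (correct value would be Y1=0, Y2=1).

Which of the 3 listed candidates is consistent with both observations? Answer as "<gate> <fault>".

N1 inverted output

Evaluate each candidate on input a=0, b=1, c=0, d=1:
  N6 inverted output: N1=1, N2=0, N3=1, N4=0, N5=0, N6=1 [inverted output], N7=1, N8=0, N9=1, N10=0, N11=0, N12=1 → Y1=0, Y2=1 — eliminated
  N3 stuck-at-1: N1=1, N2=0, N3=1 [stuck-at-1], N4=0, N5=0, N6=0, N7=1, N8=0, N9=1, N10=0, N11=0, N12=1 → Y1=0, Y2=1 — eliminated
  N1 inverted output: N1=0 [inverted output], N2=0, N3=1, N4=1, N5=1, N6=1, N7=1, N8=1, N9=0, N10=1, N11=0, N12=1 → Y1=1, Y2=1 — matches
Only N1 inverted output reproduces the observed Y1=1, Y2=1.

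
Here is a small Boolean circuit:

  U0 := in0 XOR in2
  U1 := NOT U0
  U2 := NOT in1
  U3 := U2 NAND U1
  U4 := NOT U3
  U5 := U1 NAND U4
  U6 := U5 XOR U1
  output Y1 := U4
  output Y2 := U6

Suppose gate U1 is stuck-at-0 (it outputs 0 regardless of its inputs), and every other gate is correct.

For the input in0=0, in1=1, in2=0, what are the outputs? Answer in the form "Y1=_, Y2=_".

Propagate with U1 forced: U0=0, U1=0 [stuck-at-0], U2=0, U3=1, U4=0, U5=1, U6=1.
So the outputs are Y1=0, Y2=1. (Without the fault they would be Y1=0, Y2=0.)

Y1=0, Y2=1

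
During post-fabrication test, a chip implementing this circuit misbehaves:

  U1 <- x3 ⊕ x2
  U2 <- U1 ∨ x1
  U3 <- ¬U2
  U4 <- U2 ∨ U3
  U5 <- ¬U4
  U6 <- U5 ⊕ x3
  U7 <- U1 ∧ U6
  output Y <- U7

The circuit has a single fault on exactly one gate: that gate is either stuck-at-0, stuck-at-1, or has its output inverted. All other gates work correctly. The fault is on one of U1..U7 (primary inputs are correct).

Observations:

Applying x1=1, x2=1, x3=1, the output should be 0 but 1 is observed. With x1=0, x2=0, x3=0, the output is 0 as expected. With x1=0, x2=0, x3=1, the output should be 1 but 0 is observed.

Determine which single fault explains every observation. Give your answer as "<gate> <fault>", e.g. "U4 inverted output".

U1 inverted output

Fault-free values for test 1 (x1=1, x2=1, x3=1): U1=0, U2=1, U3=0, U4=1, U5=0, U6=1, U7=0, giving Y=0. Observed 1.
Test 1: faults giving observed 1 are {U1 stuck-at-1, U1 inverted output, U7 stuck-at-1, U7 inverted output}.
Test 2 (x1=0, x2=0, x3=0): fault-free U1=0, U2=0, U3=1, U4=1, U5=0, U6=0, U7=0 → 0; observed 0. Eliminates U7 stuck-at-1, U7 inverted output.
Test 3 (x1=0, x2=0, x3=1): fault-free U1=1, U2=1, U3=0, U4=1, U5=0, U6=1, U7=1 → 1; observed 0. Eliminates U1 stuck-at-1.
Only U1 inverted output is consistent with every test.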